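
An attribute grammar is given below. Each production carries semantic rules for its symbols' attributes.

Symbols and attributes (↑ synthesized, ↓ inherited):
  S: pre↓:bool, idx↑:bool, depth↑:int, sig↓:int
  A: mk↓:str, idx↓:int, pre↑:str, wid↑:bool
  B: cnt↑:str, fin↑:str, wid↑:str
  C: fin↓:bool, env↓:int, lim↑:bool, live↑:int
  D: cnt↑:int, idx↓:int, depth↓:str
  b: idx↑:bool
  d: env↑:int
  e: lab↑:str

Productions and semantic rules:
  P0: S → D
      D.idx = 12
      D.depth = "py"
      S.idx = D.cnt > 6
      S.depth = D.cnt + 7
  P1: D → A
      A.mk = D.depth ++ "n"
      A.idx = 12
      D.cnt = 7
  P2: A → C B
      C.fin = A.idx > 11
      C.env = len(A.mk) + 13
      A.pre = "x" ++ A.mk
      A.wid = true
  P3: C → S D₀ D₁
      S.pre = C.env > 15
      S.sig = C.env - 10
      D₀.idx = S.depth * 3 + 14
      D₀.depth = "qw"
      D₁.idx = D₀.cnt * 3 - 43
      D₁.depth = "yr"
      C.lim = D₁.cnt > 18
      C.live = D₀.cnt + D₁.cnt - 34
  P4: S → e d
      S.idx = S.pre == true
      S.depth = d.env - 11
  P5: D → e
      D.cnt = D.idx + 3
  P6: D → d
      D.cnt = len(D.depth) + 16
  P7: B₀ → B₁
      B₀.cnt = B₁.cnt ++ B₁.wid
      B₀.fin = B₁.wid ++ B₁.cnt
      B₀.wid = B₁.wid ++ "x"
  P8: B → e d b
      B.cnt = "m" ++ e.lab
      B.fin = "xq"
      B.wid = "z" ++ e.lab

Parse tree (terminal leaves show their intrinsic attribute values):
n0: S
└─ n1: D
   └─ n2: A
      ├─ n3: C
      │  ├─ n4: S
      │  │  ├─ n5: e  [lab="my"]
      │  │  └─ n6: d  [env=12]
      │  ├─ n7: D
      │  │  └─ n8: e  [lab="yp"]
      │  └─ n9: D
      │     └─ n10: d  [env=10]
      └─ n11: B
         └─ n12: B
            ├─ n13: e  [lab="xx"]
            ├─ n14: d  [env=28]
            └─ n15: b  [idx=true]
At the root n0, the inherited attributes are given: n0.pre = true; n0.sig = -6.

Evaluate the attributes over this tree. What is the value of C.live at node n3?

1. n0.pre = true  [given at root]
2. n0.sig = -6  [given at root]
3. n1.idx = 12  [12]
4. n1.depth = "py"  ["py"]
5. n2.mk = "pyn"  [D.depth ++ "n"]
6. n2.idx = 12  [12]
7. n3.fin = true  [A.idx > 11]
8. n3.env = 16  [len(A.mk) + 13]
9. n4.pre = true  [C.env > 15]
10. n4.sig = 6  [C.env - 10]
11. n5.lab = "my"  [terminal]
12. n6.env = 12  [terminal]
13. n4.idx = true  [S.pre == true]
14. n4.depth = 1  [d.env - 11]
15. n7.idx = 17  [S.depth * 3 + 14]
16. n7.depth = "qw"  ["qw"]
17. n8.lab = "yp"  [terminal]
18. n7.cnt = 20  [D.idx + 3]
19. n9.idx = 17  [D₀.cnt * 3 - 43]
20. n9.depth = "yr"  ["yr"]
21. n10.env = 10  [terminal]
22. n9.cnt = 18  [len(D.depth) + 16]
23. n3.lim = false  [D₁.cnt > 18]
24. n3.live = 4  [D₀.cnt + D₁.cnt - 34]
25. n13.lab = "xx"  [terminal]
26. n14.env = 28  [terminal]
27. n15.idx = true  [terminal]
28. n12.cnt = "mxx"  ["m" ++ e.lab]
29. n12.fin = "xq"  ["xq"]
30. n12.wid = "zxx"  ["z" ++ e.lab]
31. n11.cnt = "mxxzxx"  [B₁.cnt ++ B₁.wid]
32. n11.fin = "zxxmxx"  [B₁.wid ++ B₁.cnt]
33. n11.wid = "zxxx"  [B₁.wid ++ "x"]
34. n2.pre = "xpyn"  ["x" ++ A.mk]
35. n2.wid = true  [true]
36. n1.cnt = 7  [7]
37. n0.idx = true  [D.cnt > 6]
38. n0.depth = 14  [D.cnt + 7]

4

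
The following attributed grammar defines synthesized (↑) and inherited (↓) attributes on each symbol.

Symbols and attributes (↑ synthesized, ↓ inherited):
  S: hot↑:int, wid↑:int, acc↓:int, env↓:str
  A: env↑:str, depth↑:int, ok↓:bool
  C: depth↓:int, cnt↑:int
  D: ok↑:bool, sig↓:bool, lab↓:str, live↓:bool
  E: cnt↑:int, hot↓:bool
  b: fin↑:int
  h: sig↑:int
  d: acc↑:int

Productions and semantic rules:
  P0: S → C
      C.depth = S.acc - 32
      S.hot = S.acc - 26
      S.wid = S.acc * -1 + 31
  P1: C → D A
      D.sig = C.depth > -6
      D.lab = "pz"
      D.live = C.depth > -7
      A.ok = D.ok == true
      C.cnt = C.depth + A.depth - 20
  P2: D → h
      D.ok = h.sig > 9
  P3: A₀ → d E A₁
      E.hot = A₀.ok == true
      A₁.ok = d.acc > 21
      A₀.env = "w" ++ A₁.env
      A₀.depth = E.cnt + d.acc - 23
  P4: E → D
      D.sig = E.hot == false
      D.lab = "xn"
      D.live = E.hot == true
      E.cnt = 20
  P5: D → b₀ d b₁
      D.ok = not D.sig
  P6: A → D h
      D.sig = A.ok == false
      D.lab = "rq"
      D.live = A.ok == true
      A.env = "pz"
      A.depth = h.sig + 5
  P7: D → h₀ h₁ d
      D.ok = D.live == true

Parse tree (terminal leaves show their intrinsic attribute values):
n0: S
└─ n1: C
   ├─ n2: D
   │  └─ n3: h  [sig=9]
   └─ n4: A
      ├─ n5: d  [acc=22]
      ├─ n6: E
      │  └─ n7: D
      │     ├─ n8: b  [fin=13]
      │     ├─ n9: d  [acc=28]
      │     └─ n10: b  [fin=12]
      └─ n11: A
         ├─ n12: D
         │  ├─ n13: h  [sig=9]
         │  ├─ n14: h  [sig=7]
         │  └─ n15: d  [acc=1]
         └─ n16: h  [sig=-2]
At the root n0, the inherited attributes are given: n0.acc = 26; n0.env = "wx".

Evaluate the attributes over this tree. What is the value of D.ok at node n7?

false

1. n0.acc = 26  [given at root]
2. n0.env = "wx"  [given at root]
3. n1.depth = -6  [S.acc - 32]
4. n2.sig = false  [C.depth > -6]
5. n2.lab = "pz"  ["pz"]
6. n2.live = true  [C.depth > -7]
7. n3.sig = 9  [terminal]
8. n2.ok = false  [h.sig > 9]
9. n4.ok = false  [D.ok == true]
10. n5.acc = 22  [terminal]
11. n6.hot = false  [A₀.ok == true]
12. n7.sig = true  [E.hot == false]
13. n7.lab = "xn"  ["xn"]
14. n7.live = false  [E.hot == true]
15. n8.fin = 13  [terminal]
16. n9.acc = 28  [terminal]
17. n10.fin = 12  [terminal]
18. n7.ok = false  [not D.sig]
19. n6.cnt = 20  [20]
20. n11.ok = true  [d.acc > 21]
21. n12.sig = false  [A.ok == false]
22. n12.lab = "rq"  ["rq"]
23. n12.live = true  [A.ok == true]
24. n13.sig = 9  [terminal]
25. n14.sig = 7  [terminal]
26. n15.acc = 1  [terminal]
27. n12.ok = true  [D.live == true]
28. n16.sig = -2  [terminal]
29. n11.env = "pz"  ["pz"]
30. n11.depth = 3  [h.sig + 5]
31. n4.env = "wpz"  ["w" ++ A₁.env]
32. n4.depth = 19  [E.cnt + d.acc - 23]
33. n1.cnt = -7  [C.depth + A.depth - 20]
34. n0.hot = 0  [S.acc - 26]
35. n0.wid = 5  [S.acc * -1 + 31]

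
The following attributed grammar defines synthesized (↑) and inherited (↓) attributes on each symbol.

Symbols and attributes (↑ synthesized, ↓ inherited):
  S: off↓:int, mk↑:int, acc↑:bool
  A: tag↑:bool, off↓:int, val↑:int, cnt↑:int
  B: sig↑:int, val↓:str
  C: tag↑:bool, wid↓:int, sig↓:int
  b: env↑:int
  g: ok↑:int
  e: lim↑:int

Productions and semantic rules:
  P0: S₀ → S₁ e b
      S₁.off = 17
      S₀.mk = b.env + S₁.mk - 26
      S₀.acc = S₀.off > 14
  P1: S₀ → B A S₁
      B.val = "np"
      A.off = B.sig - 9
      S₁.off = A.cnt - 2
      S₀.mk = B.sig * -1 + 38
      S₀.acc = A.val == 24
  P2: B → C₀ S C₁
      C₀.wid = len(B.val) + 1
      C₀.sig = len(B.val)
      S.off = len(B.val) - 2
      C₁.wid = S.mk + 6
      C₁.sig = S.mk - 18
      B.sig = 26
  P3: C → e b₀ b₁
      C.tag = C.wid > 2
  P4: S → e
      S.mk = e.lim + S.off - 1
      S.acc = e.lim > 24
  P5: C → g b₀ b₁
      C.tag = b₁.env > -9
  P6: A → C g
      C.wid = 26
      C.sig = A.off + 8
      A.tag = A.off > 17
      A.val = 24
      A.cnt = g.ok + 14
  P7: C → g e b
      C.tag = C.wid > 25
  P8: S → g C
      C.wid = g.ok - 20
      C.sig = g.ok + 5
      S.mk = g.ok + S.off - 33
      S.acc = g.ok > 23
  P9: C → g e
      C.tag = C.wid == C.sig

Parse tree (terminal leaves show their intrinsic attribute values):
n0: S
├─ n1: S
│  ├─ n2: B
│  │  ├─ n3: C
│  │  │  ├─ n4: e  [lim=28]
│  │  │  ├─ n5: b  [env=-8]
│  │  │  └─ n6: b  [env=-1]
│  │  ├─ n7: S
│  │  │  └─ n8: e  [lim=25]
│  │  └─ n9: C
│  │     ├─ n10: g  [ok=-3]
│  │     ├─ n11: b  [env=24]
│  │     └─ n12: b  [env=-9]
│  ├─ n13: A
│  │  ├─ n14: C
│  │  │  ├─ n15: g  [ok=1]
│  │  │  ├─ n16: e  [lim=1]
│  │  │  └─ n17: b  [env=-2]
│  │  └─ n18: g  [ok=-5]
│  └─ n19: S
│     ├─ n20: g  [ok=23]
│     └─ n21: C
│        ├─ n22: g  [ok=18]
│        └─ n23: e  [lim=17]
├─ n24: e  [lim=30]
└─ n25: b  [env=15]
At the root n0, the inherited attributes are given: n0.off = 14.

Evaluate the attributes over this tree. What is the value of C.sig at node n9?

6

1. n0.off = 14  [given at root]
2. n1.off = 17  [17]
3. n2.val = "np"  ["np"]
4. n3.wid = 3  [len(B.val) + 1]
5. n3.sig = 2  [len(B.val)]
6. n4.lim = 28  [terminal]
7. n5.env = -8  [terminal]
8. n6.env = -1  [terminal]
9. n3.tag = true  [C.wid > 2]
10. n7.off = 0  [len(B.val) - 2]
11. n8.lim = 25  [terminal]
12. n7.mk = 24  [e.lim + S.off - 1]
13. n7.acc = true  [e.lim > 24]
14. n9.wid = 30  [S.mk + 6]
15. n9.sig = 6  [S.mk - 18]
16. n10.ok = -3  [terminal]
17. n11.env = 24  [terminal]
18. n12.env = -9  [terminal]
19. n9.tag = false  [b₁.env > -9]
20. n2.sig = 26  [26]
21. n13.off = 17  [B.sig - 9]
22. n14.wid = 26  [26]
23. n14.sig = 25  [A.off + 8]
24. n15.ok = 1  [terminal]
25. n16.lim = 1  [terminal]
26. n17.env = -2  [terminal]
27. n14.tag = true  [C.wid > 25]
28. n18.ok = -5  [terminal]
29. n13.tag = false  [A.off > 17]
30. n13.val = 24  [24]
31. n13.cnt = 9  [g.ok + 14]
32. n19.off = 7  [A.cnt - 2]
33. n20.ok = 23  [terminal]
34. n21.wid = 3  [g.ok - 20]
35. n21.sig = 28  [g.ok + 5]
36. n22.ok = 18  [terminal]
37. n23.lim = 17  [terminal]
38. n21.tag = false  [C.wid == C.sig]
39. n19.mk = -3  [g.ok + S.off - 33]
40. n19.acc = false  [g.ok > 23]
41. n1.mk = 12  [B.sig * -1 + 38]
42. n1.acc = true  [A.val == 24]
43. n24.lim = 30  [terminal]
44. n25.env = 15  [terminal]
45. n0.mk = 1  [b.env + S₁.mk - 26]
46. n0.acc = false  [S₀.off > 14]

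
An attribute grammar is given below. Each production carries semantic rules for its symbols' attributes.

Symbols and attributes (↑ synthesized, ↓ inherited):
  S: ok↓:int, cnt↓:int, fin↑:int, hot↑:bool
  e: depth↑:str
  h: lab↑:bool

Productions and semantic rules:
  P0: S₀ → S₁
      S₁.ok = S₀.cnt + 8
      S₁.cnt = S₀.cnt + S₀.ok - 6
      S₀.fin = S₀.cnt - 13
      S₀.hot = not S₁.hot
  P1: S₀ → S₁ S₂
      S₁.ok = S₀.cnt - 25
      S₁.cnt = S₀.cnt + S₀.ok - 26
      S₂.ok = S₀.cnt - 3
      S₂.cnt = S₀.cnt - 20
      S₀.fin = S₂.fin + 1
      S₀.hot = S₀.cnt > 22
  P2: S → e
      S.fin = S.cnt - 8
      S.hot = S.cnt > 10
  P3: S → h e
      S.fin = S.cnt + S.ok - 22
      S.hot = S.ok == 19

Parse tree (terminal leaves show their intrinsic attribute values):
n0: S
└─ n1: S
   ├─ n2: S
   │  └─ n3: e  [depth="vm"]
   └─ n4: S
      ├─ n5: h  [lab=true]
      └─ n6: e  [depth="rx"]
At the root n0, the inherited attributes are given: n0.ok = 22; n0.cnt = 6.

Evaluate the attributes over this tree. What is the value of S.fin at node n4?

1. n0.ok = 22  [given at root]
2. n0.cnt = 6  [given at root]
3. n1.ok = 14  [S₀.cnt + 8]
4. n1.cnt = 22  [S₀.cnt + S₀.ok - 6]
5. n2.ok = -3  [S₀.cnt - 25]
6. n2.cnt = 10  [S₀.cnt + S₀.ok - 26]
7. n3.depth = "vm"  [terminal]
8. n2.fin = 2  [S.cnt - 8]
9. n2.hot = false  [S.cnt > 10]
10. n4.ok = 19  [S₀.cnt - 3]
11. n4.cnt = 2  [S₀.cnt - 20]
12. n5.lab = true  [terminal]
13. n6.depth = "rx"  [terminal]
14. n4.fin = -1  [S.cnt + S.ok - 22]
15. n4.hot = true  [S.ok == 19]
16. n1.fin = 0  [S₂.fin + 1]
17. n1.hot = false  [S₀.cnt > 22]
18. n0.fin = -7  [S₀.cnt - 13]
19. n0.hot = true  [not S₁.hot]

-1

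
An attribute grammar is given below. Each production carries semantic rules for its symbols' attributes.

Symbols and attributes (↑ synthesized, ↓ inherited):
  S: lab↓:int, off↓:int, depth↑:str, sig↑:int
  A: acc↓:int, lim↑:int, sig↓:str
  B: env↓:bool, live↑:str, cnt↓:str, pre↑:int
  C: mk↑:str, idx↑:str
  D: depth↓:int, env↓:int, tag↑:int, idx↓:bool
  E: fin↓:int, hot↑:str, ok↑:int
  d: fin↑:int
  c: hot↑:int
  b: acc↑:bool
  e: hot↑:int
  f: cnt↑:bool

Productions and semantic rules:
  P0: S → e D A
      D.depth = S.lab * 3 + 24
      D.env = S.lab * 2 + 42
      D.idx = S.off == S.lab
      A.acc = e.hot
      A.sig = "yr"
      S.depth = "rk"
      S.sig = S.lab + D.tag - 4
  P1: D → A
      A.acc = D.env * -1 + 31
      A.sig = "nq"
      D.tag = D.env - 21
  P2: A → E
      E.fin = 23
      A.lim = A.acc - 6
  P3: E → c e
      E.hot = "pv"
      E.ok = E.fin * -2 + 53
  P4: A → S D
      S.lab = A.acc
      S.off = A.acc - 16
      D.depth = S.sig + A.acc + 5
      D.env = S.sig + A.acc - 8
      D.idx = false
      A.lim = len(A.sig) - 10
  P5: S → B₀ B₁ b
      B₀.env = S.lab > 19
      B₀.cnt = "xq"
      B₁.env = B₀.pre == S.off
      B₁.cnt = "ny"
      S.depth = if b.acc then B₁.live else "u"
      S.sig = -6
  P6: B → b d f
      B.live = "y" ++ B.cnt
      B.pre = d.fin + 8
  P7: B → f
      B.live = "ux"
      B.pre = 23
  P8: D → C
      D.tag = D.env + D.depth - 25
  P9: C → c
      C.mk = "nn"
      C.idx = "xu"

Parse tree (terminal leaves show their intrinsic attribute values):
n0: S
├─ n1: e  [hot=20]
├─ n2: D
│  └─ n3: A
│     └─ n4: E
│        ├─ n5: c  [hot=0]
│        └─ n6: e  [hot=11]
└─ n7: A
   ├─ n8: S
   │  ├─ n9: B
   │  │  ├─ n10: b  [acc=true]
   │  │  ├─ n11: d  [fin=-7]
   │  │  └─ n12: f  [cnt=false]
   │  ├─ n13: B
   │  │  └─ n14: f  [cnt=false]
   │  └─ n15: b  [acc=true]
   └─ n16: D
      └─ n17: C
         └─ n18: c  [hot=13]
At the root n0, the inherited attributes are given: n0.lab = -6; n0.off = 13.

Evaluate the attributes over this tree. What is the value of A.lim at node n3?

-5

1. n0.lab = -6  [given at root]
2. n0.off = 13  [given at root]
3. n1.hot = 20  [terminal]
4. n2.depth = 6  [S.lab * 3 + 24]
5. n2.env = 30  [S.lab * 2 + 42]
6. n2.idx = false  [S.off == S.lab]
7. n3.acc = 1  [D.env * -1 + 31]
8. n3.sig = "nq"  ["nq"]
9. n4.fin = 23  [23]
10. n5.hot = 0  [terminal]
11. n6.hot = 11  [terminal]
12. n4.hot = "pv"  ["pv"]
13. n4.ok = 7  [E.fin * -2 + 53]
14. n3.lim = -5  [A.acc - 6]
15. n2.tag = 9  [D.env - 21]
16. n7.acc = 20  [e.hot]
17. n7.sig = "yr"  ["yr"]
18. n8.lab = 20  [A.acc]
19. n8.off = 4  [A.acc - 16]
20. n9.env = true  [S.lab > 19]
21. n9.cnt = "xq"  ["xq"]
22. n10.acc = true  [terminal]
23. n11.fin = -7  [terminal]
24. n12.cnt = false  [terminal]
25. n9.live = "yxq"  ["y" ++ B.cnt]
26. n9.pre = 1  [d.fin + 8]
27. n13.env = false  [B₀.pre == S.off]
28. n13.cnt = "ny"  ["ny"]
29. n14.cnt = false  [terminal]
30. n13.live = "ux"  ["ux"]
31. n13.pre = 23  [23]
32. n15.acc = true  [terminal]
33. n8.depth = "ux"  [if b.acc then B₁.live else "u"]
34. n8.sig = -6  [-6]
35. n16.depth = 19  [S.sig + A.acc + 5]
36. n16.env = 6  [S.sig + A.acc - 8]
37. n16.idx = false  [false]
38. n18.hot = 13  [terminal]
39. n17.mk = "nn"  ["nn"]
40. n17.idx = "xu"  ["xu"]
41. n16.tag = 0  [D.env + D.depth - 25]
42. n7.lim = -8  [len(A.sig) - 10]
43. n0.depth = "rk"  ["rk"]
44. n0.sig = -1  [S.lab + D.tag - 4]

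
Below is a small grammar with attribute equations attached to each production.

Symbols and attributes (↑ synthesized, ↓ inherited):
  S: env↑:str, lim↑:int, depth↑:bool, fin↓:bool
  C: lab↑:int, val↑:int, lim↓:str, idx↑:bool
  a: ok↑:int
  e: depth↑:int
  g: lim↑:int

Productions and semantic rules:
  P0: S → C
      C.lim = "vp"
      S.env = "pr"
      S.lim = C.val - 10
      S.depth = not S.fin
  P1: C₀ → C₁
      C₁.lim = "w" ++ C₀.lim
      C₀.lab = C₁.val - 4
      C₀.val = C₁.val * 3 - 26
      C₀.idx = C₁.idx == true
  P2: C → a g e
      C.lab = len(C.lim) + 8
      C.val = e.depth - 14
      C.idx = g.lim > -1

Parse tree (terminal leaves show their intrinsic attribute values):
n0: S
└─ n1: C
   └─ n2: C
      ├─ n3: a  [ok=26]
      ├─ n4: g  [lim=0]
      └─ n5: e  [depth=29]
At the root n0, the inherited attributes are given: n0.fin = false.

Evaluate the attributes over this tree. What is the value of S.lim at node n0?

9

1. n0.fin = false  [given at root]
2. n1.lim = "vp"  ["vp"]
3. n2.lim = "wvp"  ["w" ++ C₀.lim]
4. n3.ok = 26  [terminal]
5. n4.lim = 0  [terminal]
6. n5.depth = 29  [terminal]
7. n2.lab = 11  [len(C.lim) + 8]
8. n2.val = 15  [e.depth - 14]
9. n2.idx = true  [g.lim > -1]
10. n1.lab = 11  [C₁.val - 4]
11. n1.val = 19  [C₁.val * 3 - 26]
12. n1.idx = true  [C₁.idx == true]
13. n0.env = "pr"  ["pr"]
14. n0.lim = 9  [C.val - 10]
15. n0.depth = true  [not S.fin]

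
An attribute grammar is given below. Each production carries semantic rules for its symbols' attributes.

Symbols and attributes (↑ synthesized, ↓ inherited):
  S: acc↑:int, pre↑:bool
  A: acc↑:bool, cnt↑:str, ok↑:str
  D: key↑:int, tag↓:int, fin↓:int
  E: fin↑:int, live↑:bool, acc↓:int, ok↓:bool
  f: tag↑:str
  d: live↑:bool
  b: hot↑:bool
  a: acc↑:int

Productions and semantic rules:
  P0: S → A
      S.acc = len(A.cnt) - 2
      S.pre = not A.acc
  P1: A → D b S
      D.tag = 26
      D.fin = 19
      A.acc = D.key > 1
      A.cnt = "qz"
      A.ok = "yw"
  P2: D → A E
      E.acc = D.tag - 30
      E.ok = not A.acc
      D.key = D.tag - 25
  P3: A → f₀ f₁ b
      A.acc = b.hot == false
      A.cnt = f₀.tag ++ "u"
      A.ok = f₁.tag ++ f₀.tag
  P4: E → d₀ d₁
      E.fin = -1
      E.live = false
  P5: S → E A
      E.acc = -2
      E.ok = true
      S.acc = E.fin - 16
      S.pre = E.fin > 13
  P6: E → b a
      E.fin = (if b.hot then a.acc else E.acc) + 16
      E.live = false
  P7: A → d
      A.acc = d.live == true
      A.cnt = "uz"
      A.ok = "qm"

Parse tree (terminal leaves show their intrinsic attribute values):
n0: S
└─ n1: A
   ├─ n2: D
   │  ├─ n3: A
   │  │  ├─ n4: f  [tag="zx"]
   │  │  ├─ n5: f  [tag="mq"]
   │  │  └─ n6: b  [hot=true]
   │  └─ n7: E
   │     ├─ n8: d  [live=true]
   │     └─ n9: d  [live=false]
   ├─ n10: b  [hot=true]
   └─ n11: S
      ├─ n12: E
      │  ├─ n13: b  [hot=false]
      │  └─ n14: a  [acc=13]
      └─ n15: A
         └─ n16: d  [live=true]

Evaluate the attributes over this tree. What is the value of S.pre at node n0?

1. n2.tag = 26  [26]
2. n2.fin = 19  [19]
3. n4.tag = "zx"  [terminal]
4. n5.tag = "mq"  [terminal]
5. n6.hot = true  [terminal]
6. n3.acc = false  [b.hot == false]
7. n3.cnt = "zxu"  [f₀.tag ++ "u"]
8. n3.ok = "mqzx"  [f₁.tag ++ f₀.tag]
9. n7.acc = -4  [D.tag - 30]
10. n7.ok = true  [not A.acc]
11. n8.live = true  [terminal]
12. n9.live = false  [terminal]
13. n7.fin = -1  [-1]
14. n7.live = false  [false]
15. n2.key = 1  [D.tag - 25]
16. n10.hot = true  [terminal]
17. n12.acc = -2  [-2]
18. n12.ok = true  [true]
19. n13.hot = false  [terminal]
20. n14.acc = 13  [terminal]
21. n12.fin = 14  [(if b.hot then a.acc else E.acc) + 16]
22. n12.live = false  [false]
23. n16.live = true  [terminal]
24. n15.acc = true  [d.live == true]
25. n15.cnt = "uz"  ["uz"]
26. n15.ok = "qm"  ["qm"]
27. n11.acc = -2  [E.fin - 16]
28. n11.pre = true  [E.fin > 13]
29. n1.acc = false  [D.key > 1]
30. n1.cnt = "qz"  ["qz"]
31. n1.ok = "yw"  ["yw"]
32. n0.acc = 0  [len(A.cnt) - 2]
33. n0.pre = true  [not A.acc]

true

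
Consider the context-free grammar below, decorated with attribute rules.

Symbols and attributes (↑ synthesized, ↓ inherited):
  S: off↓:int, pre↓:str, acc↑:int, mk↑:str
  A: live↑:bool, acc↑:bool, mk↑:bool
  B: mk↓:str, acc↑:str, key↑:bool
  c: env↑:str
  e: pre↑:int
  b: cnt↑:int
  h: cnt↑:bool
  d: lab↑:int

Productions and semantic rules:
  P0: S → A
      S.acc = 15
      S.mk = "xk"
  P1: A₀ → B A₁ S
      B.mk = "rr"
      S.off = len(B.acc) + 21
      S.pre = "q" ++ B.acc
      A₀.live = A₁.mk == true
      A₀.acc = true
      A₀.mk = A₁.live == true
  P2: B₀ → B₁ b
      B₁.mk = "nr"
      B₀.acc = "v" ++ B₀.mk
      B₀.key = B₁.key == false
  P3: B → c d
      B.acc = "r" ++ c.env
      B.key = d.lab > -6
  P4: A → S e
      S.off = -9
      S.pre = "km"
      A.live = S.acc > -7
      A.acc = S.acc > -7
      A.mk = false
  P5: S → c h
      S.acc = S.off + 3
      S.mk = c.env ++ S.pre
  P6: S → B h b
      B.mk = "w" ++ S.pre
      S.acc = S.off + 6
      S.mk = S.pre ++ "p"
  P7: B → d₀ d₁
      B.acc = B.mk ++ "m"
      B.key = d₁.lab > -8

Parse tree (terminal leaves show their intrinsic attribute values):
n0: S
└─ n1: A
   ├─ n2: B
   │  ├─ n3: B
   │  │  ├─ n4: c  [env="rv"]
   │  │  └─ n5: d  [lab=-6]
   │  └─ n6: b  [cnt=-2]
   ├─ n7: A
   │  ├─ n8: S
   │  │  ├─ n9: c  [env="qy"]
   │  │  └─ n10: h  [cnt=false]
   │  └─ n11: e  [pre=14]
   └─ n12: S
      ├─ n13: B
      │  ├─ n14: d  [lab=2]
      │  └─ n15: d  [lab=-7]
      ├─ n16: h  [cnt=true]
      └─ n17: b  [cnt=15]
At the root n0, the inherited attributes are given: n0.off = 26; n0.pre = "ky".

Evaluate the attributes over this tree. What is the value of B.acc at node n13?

"wqvrrm"

1. n0.off = 26  [given at root]
2. n0.pre = "ky"  [given at root]
3. n2.mk = "rr"  ["rr"]
4. n3.mk = "nr"  ["nr"]
5. n4.env = "rv"  [terminal]
6. n5.lab = -6  [terminal]
7. n3.acc = "rrv"  ["r" ++ c.env]
8. n3.key = false  [d.lab > -6]
9. n6.cnt = -2  [terminal]
10. n2.acc = "vrr"  ["v" ++ B₀.mk]
11. n2.key = true  [B₁.key == false]
12. n8.off = -9  [-9]
13. n8.pre = "km"  ["km"]
14. n9.env = "qy"  [terminal]
15. n10.cnt = false  [terminal]
16. n8.acc = -6  [S.off + 3]
17. n8.mk = "qykm"  [c.env ++ S.pre]
18. n11.pre = 14  [terminal]
19. n7.live = true  [S.acc > -7]
20. n7.acc = true  [S.acc > -7]
21. n7.mk = false  [false]
22. n12.off = 24  [len(B.acc) + 21]
23. n12.pre = "qvrr"  ["q" ++ B.acc]
24. n13.mk = "wqvrr"  ["w" ++ S.pre]
25. n14.lab = 2  [terminal]
26. n15.lab = -7  [terminal]
27. n13.acc = "wqvrrm"  [B.mk ++ "m"]
28. n13.key = true  [d₁.lab > -8]
29. n16.cnt = true  [terminal]
30. n17.cnt = 15  [terminal]
31. n12.acc = 30  [S.off + 6]
32. n12.mk = "qvrrp"  [S.pre ++ "p"]
33. n1.live = false  [A₁.mk == true]
34. n1.acc = true  [true]
35. n1.mk = true  [A₁.live == true]
36. n0.acc = 15  [15]
37. n0.mk = "xk"  ["xk"]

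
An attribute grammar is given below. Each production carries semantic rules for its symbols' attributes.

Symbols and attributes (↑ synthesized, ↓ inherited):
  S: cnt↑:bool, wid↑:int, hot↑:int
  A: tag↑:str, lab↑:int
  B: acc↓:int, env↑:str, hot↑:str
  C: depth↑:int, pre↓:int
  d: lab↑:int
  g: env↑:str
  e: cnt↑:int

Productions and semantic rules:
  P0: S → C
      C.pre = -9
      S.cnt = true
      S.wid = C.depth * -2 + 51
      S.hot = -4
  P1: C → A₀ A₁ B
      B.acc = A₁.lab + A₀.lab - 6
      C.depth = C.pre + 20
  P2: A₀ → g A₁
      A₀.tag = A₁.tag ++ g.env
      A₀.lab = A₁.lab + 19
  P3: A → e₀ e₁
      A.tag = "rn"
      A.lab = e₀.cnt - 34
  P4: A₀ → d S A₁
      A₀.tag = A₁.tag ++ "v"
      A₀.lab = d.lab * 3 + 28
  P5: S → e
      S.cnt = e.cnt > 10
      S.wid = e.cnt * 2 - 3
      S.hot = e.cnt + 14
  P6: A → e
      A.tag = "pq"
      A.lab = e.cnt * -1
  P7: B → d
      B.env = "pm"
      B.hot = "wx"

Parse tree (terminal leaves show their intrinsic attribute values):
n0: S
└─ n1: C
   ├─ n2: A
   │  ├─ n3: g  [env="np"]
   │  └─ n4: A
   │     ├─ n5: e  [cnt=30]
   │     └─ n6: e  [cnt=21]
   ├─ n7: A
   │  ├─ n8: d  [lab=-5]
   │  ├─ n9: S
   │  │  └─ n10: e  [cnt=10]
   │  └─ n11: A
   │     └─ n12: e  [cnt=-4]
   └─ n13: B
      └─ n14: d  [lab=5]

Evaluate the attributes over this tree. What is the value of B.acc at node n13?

1. n1.pre = -9  [-9]
2. n3.env = "np"  [terminal]
3. n5.cnt = 30  [terminal]
4. n6.cnt = 21  [terminal]
5. n4.tag = "rn"  ["rn"]
6. n4.lab = -4  [e₀.cnt - 34]
7. n2.tag = "rnnp"  [A₁.tag ++ g.env]
8. n2.lab = 15  [A₁.lab + 19]
9. n8.lab = -5  [terminal]
10. n10.cnt = 10  [terminal]
11. n9.cnt = false  [e.cnt > 10]
12. n9.wid = 17  [e.cnt * 2 - 3]
13. n9.hot = 24  [e.cnt + 14]
14. n12.cnt = -4  [terminal]
15. n11.tag = "pq"  ["pq"]
16. n11.lab = 4  [e.cnt * -1]
17. n7.tag = "pqv"  [A₁.tag ++ "v"]
18. n7.lab = 13  [d.lab * 3 + 28]
19. n13.acc = 22  [A₁.lab + A₀.lab - 6]
20. n14.lab = 5  [terminal]
21. n13.env = "pm"  ["pm"]
22. n13.hot = "wx"  ["wx"]
23. n1.depth = 11  [C.pre + 20]
24. n0.cnt = true  [true]
25. n0.wid = 29  [C.depth * -2 + 51]
26. n0.hot = -4  [-4]

22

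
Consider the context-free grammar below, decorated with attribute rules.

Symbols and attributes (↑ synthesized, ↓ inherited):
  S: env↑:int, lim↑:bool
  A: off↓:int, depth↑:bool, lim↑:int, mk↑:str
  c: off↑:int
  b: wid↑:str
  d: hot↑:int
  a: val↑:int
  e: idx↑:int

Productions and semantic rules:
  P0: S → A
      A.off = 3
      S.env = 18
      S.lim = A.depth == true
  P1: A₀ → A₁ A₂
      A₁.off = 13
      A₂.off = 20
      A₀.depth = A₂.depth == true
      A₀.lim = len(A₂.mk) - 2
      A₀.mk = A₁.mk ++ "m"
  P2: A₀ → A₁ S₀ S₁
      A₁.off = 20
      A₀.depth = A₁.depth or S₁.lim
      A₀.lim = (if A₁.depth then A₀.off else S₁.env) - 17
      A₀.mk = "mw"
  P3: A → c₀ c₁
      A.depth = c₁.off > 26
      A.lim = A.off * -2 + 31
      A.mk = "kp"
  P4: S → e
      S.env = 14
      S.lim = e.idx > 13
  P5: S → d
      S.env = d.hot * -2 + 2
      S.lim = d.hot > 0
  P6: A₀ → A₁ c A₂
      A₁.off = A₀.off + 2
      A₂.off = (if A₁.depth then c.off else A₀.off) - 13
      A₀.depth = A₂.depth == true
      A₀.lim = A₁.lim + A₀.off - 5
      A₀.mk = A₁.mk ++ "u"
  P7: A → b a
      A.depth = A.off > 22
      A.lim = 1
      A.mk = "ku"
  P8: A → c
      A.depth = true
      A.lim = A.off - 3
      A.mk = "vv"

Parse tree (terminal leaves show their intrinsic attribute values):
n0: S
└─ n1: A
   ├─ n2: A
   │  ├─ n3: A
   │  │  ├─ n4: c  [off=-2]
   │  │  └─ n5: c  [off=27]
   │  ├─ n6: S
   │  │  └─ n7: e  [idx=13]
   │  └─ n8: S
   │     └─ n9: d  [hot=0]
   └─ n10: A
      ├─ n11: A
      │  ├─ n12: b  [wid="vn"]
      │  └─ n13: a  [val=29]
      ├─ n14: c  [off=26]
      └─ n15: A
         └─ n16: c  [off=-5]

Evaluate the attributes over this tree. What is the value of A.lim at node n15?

4

1. n1.off = 3  [3]
2. n2.off = 13  [13]
3. n3.off = 20  [20]
4. n4.off = -2  [terminal]
5. n5.off = 27  [terminal]
6. n3.depth = true  [c₁.off > 26]
7. n3.lim = -9  [A.off * -2 + 31]
8. n3.mk = "kp"  ["kp"]
9. n7.idx = 13  [terminal]
10. n6.env = 14  [14]
11. n6.lim = false  [e.idx > 13]
12. n9.hot = 0  [terminal]
13. n8.env = 2  [d.hot * -2 + 2]
14. n8.lim = false  [d.hot > 0]
15. n2.depth = true  [A₁.depth or S₁.lim]
16. n2.lim = -4  [(if A₁.depth then A₀.off else S₁.env) - 17]
17. n2.mk = "mw"  ["mw"]
18. n10.off = 20  [20]
19. n11.off = 22  [A₀.off + 2]
20. n12.wid = "vn"  [terminal]
21. n13.val = 29  [terminal]
22. n11.depth = false  [A.off > 22]
23. n11.lim = 1  [1]
24. n11.mk = "ku"  ["ku"]
25. n14.off = 26  [terminal]
26. n15.off = 7  [(if A₁.depth then c.off else A₀.off) - 13]
27. n16.off = -5  [terminal]
28. n15.depth = true  [true]
29. n15.lim = 4  [A.off - 3]
30. n15.mk = "vv"  ["vv"]
31. n10.depth = true  [A₂.depth == true]
32. n10.lim = 16  [A₁.lim + A₀.off - 5]
33. n10.mk = "kuu"  [A₁.mk ++ "u"]
34. n1.depth = true  [A₂.depth == true]
35. n1.lim = 1  [len(A₂.mk) - 2]
36. n1.mk = "mwm"  [A₁.mk ++ "m"]
37. n0.env = 18  [18]
38. n0.lim = true  [A.depth == true]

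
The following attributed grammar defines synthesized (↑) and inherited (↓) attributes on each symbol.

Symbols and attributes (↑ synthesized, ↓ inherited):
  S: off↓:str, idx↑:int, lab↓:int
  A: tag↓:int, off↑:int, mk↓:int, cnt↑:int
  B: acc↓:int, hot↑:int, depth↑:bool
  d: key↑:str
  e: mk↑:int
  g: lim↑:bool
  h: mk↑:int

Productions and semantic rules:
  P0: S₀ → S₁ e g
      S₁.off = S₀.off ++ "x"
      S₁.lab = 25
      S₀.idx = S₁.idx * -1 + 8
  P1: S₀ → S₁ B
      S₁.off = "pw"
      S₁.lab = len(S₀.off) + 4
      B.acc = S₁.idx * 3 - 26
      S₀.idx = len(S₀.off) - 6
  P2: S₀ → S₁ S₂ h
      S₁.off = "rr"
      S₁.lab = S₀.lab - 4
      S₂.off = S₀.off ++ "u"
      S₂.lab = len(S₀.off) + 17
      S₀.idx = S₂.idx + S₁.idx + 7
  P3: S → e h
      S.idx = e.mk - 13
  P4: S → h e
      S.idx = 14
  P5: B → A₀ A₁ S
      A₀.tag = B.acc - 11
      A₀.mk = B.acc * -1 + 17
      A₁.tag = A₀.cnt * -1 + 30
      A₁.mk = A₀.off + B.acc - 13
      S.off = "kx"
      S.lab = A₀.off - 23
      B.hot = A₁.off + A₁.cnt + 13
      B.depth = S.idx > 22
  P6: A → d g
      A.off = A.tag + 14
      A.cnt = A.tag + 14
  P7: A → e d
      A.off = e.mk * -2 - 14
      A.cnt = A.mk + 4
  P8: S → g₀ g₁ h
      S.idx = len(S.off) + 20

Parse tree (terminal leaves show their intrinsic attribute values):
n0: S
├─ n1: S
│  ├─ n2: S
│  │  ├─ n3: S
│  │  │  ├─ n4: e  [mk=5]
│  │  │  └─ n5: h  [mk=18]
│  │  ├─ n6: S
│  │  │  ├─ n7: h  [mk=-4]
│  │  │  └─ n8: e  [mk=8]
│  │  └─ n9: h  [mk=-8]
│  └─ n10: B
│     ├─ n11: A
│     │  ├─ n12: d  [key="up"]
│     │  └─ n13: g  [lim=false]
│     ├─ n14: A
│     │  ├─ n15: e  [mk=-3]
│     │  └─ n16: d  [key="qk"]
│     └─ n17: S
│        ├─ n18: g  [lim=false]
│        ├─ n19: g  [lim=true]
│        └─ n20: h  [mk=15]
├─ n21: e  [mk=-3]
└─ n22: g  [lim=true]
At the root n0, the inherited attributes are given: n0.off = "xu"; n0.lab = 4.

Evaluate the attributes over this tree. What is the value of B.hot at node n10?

25

1. n0.off = "xu"  [given at root]
2. n0.lab = 4  [given at root]
3. n1.off = "xux"  [S₀.off ++ "x"]
4. n1.lab = 25  [25]
5. n2.off = "pw"  ["pw"]
6. n2.lab = 7  [len(S₀.off) + 4]
7. n3.off = "rr"  ["rr"]
8. n3.lab = 3  [S₀.lab - 4]
9. n4.mk = 5  [terminal]
10. n5.mk = 18  [terminal]
11. n3.idx = -8  [e.mk - 13]
12. n6.off = "pwu"  [S₀.off ++ "u"]
13. n6.lab = 19  [len(S₀.off) + 17]
14. n7.mk = -4  [terminal]
15. n8.mk = 8  [terminal]
16. n6.idx = 14  [14]
17. n9.mk = -8  [terminal]
18. n2.idx = 13  [S₂.idx + S₁.idx + 7]
19. n10.acc = 13  [S₁.idx * 3 - 26]
20. n11.tag = 2  [B.acc - 11]
21. n11.mk = 4  [B.acc * -1 + 17]
22. n12.key = "up"  [terminal]
23. n13.lim = false  [terminal]
24. n11.off = 16  [A.tag + 14]
25. n11.cnt = 16  [A.tag + 14]
26. n14.tag = 14  [A₀.cnt * -1 + 30]
27. n14.mk = 16  [A₀.off + B.acc - 13]
28. n15.mk = -3  [terminal]
29. n16.key = "qk"  [terminal]
30. n14.off = -8  [e.mk * -2 - 14]
31. n14.cnt = 20  [A.mk + 4]
32. n17.off = "kx"  ["kx"]
33. n17.lab = -7  [A₀.off - 23]
34. n18.lim = false  [terminal]
35. n19.lim = true  [terminal]
36. n20.mk = 15  [terminal]
37. n17.idx = 22  [len(S.off) + 20]
38. n10.hot = 25  [A₁.off + A₁.cnt + 13]
39. n10.depth = false  [S.idx > 22]
40. n1.idx = -3  [len(S₀.off) - 6]
41. n21.mk = -3  [terminal]
42. n22.lim = true  [terminal]
43. n0.idx = 11  [S₁.idx * -1 + 8]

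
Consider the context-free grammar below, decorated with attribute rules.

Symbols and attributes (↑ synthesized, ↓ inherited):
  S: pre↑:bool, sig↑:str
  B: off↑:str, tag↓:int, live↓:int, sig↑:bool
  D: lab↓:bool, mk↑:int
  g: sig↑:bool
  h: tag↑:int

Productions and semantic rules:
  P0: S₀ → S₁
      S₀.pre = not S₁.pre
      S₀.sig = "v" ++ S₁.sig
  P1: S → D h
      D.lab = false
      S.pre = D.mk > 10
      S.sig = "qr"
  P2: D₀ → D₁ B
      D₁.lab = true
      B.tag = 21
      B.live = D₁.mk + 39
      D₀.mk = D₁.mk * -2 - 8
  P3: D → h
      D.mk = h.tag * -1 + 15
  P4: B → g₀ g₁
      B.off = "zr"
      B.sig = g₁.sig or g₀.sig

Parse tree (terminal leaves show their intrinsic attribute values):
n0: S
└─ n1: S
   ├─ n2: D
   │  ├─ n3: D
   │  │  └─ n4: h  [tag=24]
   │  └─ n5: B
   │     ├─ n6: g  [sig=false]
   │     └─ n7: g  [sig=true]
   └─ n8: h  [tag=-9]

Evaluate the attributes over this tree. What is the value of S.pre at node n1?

1. n2.lab = false  [false]
2. n3.lab = true  [true]
3. n4.tag = 24  [terminal]
4. n3.mk = -9  [h.tag * -1 + 15]
5. n5.tag = 21  [21]
6. n5.live = 30  [D₁.mk + 39]
7. n6.sig = false  [terminal]
8. n7.sig = true  [terminal]
9. n5.off = "zr"  ["zr"]
10. n5.sig = true  [g₁.sig or g₀.sig]
11. n2.mk = 10  [D₁.mk * -2 - 8]
12. n8.tag = -9  [terminal]
13. n1.pre = false  [D.mk > 10]
14. n1.sig = "qr"  ["qr"]
15. n0.pre = true  [not S₁.pre]
16. n0.sig = "vqr"  ["v" ++ S₁.sig]

false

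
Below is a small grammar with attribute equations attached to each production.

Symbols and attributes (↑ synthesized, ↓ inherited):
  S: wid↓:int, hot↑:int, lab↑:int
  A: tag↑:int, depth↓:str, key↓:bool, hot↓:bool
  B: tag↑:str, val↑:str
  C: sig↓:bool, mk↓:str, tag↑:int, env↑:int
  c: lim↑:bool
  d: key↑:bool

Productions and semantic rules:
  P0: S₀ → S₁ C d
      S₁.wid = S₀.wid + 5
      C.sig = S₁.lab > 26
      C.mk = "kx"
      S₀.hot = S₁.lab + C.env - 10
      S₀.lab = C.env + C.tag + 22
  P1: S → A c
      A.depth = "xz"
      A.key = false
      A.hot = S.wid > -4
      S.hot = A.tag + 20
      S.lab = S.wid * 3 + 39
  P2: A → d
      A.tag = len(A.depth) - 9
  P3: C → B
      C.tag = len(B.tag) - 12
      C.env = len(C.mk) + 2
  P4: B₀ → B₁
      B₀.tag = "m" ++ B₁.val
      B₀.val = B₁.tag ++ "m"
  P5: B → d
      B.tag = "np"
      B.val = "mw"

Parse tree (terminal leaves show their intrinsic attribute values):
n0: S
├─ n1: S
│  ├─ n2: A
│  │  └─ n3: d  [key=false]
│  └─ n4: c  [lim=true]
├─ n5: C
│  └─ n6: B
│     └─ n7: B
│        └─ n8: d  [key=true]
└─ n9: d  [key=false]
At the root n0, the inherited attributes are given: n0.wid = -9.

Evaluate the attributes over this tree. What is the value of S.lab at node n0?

17

1. n0.wid = -9  [given at root]
2. n1.wid = -4  [S₀.wid + 5]
3. n2.depth = "xz"  ["xz"]
4. n2.key = false  [false]
5. n2.hot = false  [S.wid > -4]
6. n3.key = false  [terminal]
7. n2.tag = -7  [len(A.depth) - 9]
8. n4.lim = true  [terminal]
9. n1.hot = 13  [A.tag + 20]
10. n1.lab = 27  [S.wid * 3 + 39]
11. n5.sig = true  [S₁.lab > 26]
12. n5.mk = "kx"  ["kx"]
13. n8.key = true  [terminal]
14. n7.tag = "np"  ["np"]
15. n7.val = "mw"  ["mw"]
16. n6.tag = "mmw"  ["m" ++ B₁.val]
17. n6.val = "npm"  [B₁.tag ++ "m"]
18. n5.tag = -9  [len(B.tag) - 12]
19. n5.env = 4  [len(C.mk) + 2]
20. n9.key = false  [terminal]
21. n0.hot = 21  [S₁.lab + C.env - 10]
22. n0.lab = 17  [C.env + C.tag + 22]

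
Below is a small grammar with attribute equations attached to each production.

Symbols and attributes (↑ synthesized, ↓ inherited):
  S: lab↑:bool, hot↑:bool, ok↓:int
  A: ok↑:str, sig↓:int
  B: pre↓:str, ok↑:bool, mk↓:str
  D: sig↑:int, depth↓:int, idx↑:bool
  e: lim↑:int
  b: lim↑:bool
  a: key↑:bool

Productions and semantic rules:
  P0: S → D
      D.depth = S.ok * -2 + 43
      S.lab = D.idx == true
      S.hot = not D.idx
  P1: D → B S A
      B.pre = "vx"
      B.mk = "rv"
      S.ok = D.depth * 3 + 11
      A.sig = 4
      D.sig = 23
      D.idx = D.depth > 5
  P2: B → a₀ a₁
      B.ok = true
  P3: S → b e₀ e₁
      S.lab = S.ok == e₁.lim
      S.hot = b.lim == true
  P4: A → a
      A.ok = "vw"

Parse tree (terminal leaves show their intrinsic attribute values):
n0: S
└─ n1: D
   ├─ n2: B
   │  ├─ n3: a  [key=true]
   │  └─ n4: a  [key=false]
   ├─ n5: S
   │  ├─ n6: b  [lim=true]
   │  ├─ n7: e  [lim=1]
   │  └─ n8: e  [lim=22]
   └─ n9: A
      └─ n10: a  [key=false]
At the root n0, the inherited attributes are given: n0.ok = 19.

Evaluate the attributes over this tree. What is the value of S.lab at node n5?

false

1. n0.ok = 19  [given at root]
2. n1.depth = 5  [S.ok * -2 + 43]
3. n2.pre = "vx"  ["vx"]
4. n2.mk = "rv"  ["rv"]
5. n3.key = true  [terminal]
6. n4.key = false  [terminal]
7. n2.ok = true  [true]
8. n5.ok = 26  [D.depth * 3 + 11]
9. n6.lim = true  [terminal]
10. n7.lim = 1  [terminal]
11. n8.lim = 22  [terminal]
12. n5.lab = false  [S.ok == e₁.lim]
13. n5.hot = true  [b.lim == true]
14. n9.sig = 4  [4]
15. n10.key = false  [terminal]
16. n9.ok = "vw"  ["vw"]
17. n1.sig = 23  [23]
18. n1.idx = false  [D.depth > 5]
19. n0.lab = false  [D.idx == true]
20. n0.hot = true  [not D.idx]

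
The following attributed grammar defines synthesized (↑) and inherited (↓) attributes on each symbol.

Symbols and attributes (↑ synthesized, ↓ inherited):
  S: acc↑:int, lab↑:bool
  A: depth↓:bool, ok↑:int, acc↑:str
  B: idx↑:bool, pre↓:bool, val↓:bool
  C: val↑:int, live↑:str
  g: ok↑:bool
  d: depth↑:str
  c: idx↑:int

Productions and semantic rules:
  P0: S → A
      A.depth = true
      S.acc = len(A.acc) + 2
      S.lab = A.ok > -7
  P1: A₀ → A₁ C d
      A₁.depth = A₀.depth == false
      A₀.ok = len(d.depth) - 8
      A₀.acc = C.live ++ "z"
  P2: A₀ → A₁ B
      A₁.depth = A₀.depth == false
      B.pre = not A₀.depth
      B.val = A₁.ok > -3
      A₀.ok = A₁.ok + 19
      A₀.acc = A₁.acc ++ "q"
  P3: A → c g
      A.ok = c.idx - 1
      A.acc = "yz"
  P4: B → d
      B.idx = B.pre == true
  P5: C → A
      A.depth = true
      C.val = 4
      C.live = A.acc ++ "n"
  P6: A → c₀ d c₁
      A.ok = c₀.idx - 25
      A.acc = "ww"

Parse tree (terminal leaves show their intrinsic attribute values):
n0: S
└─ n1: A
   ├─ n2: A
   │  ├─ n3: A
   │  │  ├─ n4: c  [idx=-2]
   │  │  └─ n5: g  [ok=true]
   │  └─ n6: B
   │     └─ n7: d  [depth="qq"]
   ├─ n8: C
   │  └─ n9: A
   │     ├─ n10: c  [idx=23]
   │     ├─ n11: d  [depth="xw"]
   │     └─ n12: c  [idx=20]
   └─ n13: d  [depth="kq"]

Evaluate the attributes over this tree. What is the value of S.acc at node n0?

1. n1.depth = true  [true]
2. n2.depth = false  [A₀.depth == false]
3. n3.depth = true  [A₀.depth == false]
4. n4.idx = -2  [terminal]
5. n5.ok = true  [terminal]
6. n3.ok = -3  [c.idx - 1]
7. n3.acc = "yz"  ["yz"]
8. n6.pre = true  [not A₀.depth]
9. n6.val = false  [A₁.ok > -3]
10. n7.depth = "qq"  [terminal]
11. n6.idx = true  [B.pre == true]
12. n2.ok = 16  [A₁.ok + 19]
13. n2.acc = "yzq"  [A₁.acc ++ "q"]
14. n9.depth = true  [true]
15. n10.idx = 23  [terminal]
16. n11.depth = "xw"  [terminal]
17. n12.idx = 20  [terminal]
18. n9.ok = -2  [c₀.idx - 25]
19. n9.acc = "ww"  ["ww"]
20. n8.val = 4  [4]
21. n8.live = "wwn"  [A.acc ++ "n"]
22. n13.depth = "kq"  [terminal]
23. n1.ok = -6  [len(d.depth) - 8]
24. n1.acc = "wwnz"  [C.live ++ "z"]
25. n0.acc = 6  [len(A.acc) + 2]
26. n0.lab = true  [A.ok > -7]

6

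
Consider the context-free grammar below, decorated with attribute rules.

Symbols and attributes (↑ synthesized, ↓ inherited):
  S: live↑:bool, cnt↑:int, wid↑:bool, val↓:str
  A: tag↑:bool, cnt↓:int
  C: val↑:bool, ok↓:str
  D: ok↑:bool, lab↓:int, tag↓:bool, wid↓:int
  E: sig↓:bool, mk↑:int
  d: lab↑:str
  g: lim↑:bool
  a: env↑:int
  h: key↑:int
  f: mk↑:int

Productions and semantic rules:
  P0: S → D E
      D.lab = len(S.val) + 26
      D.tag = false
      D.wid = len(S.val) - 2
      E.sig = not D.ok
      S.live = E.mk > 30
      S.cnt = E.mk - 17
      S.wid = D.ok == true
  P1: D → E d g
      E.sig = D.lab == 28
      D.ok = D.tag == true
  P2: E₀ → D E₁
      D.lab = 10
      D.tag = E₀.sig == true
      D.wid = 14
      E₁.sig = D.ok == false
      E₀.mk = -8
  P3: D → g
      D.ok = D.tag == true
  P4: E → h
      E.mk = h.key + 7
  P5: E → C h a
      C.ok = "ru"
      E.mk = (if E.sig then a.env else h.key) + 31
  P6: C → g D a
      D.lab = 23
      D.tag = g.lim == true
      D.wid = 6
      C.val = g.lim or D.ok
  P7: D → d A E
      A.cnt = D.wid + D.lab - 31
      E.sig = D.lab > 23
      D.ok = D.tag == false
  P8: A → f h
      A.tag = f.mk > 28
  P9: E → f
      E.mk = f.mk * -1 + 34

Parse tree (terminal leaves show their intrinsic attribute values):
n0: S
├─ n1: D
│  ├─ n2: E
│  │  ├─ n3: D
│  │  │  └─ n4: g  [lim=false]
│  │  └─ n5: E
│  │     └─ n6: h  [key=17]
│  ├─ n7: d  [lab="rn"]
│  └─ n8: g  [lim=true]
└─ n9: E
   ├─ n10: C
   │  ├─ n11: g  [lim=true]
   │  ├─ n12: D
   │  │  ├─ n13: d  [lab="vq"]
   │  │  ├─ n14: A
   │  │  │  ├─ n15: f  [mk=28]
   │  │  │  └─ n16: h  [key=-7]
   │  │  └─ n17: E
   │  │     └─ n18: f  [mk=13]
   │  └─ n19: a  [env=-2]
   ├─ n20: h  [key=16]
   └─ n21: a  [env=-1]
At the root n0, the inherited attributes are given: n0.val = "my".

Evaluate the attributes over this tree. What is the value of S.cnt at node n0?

1. n0.val = "my"  [given at root]
2. n1.lab = 28  [len(S.val) + 26]
3. n1.tag = false  [false]
4. n1.wid = 0  [len(S.val) - 2]
5. n2.sig = true  [D.lab == 28]
6. n3.lab = 10  [10]
7. n3.tag = true  [E₀.sig == true]
8. n3.wid = 14  [14]
9. n4.lim = false  [terminal]
10. n3.ok = true  [D.tag == true]
11. n5.sig = false  [D.ok == false]
12. n6.key = 17  [terminal]
13. n5.mk = 24  [h.key + 7]
14. n2.mk = -8  [-8]
15. n7.lab = "rn"  [terminal]
16. n8.lim = true  [terminal]
17. n1.ok = false  [D.tag == true]
18. n9.sig = true  [not D.ok]
19. n10.ok = "ru"  ["ru"]
20. n11.lim = true  [terminal]
21. n12.lab = 23  [23]
22. n12.tag = true  [g.lim == true]
23. n12.wid = 6  [6]
24. n13.lab = "vq"  [terminal]
25. n14.cnt = -2  [D.wid + D.lab - 31]
26. n15.mk = 28  [terminal]
27. n16.key = -7  [terminal]
28. n14.tag = false  [f.mk > 28]
29. n17.sig = false  [D.lab > 23]
30. n18.mk = 13  [terminal]
31. n17.mk = 21  [f.mk * -1 + 34]
32. n12.ok = false  [D.tag == false]
33. n19.env = -2  [terminal]
34. n10.val = true  [g.lim or D.ok]
35. n20.key = 16  [terminal]
36. n21.env = -1  [terminal]
37. n9.mk = 30  [(if E.sig then a.env else h.key) + 31]
38. n0.live = false  [E.mk > 30]
39. n0.cnt = 13  [E.mk - 17]
40. n0.wid = false  [D.ok == true]

13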